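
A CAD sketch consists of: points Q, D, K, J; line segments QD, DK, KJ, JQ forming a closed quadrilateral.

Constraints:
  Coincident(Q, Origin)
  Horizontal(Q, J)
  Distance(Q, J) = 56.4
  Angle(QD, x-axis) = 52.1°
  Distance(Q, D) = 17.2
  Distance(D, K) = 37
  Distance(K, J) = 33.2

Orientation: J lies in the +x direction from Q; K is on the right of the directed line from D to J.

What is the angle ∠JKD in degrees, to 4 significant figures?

85.65°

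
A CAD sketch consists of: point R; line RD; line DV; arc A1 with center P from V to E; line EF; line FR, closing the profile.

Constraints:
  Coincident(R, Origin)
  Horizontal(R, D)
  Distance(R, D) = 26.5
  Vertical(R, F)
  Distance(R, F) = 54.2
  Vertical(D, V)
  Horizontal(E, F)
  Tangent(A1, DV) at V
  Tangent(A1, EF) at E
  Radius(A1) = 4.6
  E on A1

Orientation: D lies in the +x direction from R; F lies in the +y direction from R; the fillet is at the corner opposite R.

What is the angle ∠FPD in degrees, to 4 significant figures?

107.2°

R is at the origin; R and D share the same y with |RD| = 26.5 and D on the +x side, so D = (26.50, 0.000). RF is vertical with |RF| = 54.2 and F on the +y side, so F = (0.000, 54.20). The virtual corner opposite R is at (26.50, 54.20). Since A1 is tangent to DV there, PV ⟂ DV and the tangent condition forces PE to be normal to EF, with radius 4.6, so the center P sits 4.6 in from both sides at P = (21.90, 49.60). Then cos ∠FPD = PF·PD / (|PF||PD|), giving 107.2°.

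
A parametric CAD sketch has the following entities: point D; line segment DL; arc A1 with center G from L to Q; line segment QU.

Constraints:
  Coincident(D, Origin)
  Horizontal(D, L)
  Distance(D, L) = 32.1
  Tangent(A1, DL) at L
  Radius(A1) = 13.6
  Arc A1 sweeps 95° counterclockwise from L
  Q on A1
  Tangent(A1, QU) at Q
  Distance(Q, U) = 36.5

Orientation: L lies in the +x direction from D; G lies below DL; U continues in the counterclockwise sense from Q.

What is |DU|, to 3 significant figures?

55.6

D is at the origin; DL is horizontal with |DL| = 32.1 and L on the +x side, so L = (32.1, 0.00). A1 meets DL tangentially, so GL is at right angles to DL, so G = L + (0, -13.6) = (32.1, -13.6). On A1, L sits at bearing 90° from G; a 95° counterclockwise sweep puts Q at bearing 185°, so Q = G + 13.6·(cos 185°, sin 185°) = (18.6, -14.8). The tangent condition forces GQ to be normal to QU, so QU runs along (−sin 185°, cos 185°); with |QU| = 36.5, U = (21.7, -51.1). Then |DU| = |U − D| = 55.6.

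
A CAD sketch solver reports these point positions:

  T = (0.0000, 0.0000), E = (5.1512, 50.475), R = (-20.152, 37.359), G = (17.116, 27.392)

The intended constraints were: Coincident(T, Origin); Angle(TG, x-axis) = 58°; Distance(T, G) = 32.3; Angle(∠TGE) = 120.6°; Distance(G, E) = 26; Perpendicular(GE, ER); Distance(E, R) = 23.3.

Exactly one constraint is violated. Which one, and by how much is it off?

Distance(E, R) = 23.3 — off by 5.20.

T = (0.00, 0.00) ✓; TG at 58.00° ✓; |TG| = 32.30 ✓; ∠TGE = 120.6° ✓; |GE| = 26.00 ✓; ∠(GE, ER) = 90.00° ✓; |ER| = 28.50 ✗.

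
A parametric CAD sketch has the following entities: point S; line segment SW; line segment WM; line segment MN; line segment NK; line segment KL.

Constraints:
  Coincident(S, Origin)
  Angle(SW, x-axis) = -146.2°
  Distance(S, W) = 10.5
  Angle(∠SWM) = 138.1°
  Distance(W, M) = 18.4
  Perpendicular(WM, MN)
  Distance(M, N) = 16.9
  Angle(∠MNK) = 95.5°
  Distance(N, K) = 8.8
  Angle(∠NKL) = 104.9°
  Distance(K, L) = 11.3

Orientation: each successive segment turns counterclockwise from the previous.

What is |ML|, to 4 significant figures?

14.57

S is at the origin; SW runs at -146.2° with length 10.5, so W = (-8.725, -5.841). ∠SWM = 138.1° gives WM at -104.3° from the x-axis; with |WM| = 18.4, M = (-13.27, -23.67). WM is perpendicular to MN, so MN runs at -14.30°; with |MN| = 16.9, N = (3.106, -27.85). ∠MNK = 95.5° gives NK at 70.20° from the x-axis; with |NK| = 8.8, K = (6.087, -19.57). ∠NKL = 104.9° gives KL at 145.3° from the x-axis; with |KL| = 11.3, L = (-3.203, -13.13). Then |ML| = |L − M| = 14.57.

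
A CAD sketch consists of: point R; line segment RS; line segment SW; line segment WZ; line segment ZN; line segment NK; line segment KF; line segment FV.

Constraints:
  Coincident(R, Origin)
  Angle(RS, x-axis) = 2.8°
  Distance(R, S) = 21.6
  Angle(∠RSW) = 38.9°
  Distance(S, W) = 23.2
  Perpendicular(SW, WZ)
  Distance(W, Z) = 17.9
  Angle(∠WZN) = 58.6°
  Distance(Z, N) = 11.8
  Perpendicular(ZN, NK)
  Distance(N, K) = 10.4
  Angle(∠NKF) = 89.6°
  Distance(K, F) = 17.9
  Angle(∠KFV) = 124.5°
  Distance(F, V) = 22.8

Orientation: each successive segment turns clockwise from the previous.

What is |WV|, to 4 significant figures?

36.96

R is at the origin; RS runs at 2.8° with length 21.6, so S = (21.57, 1.055). ∠RSW = 38.9° gives SW at -138.3° from the x-axis; with |SW| = 23.2, W = (4.252, -14.38). SW ⟂ WZ, so WZ runs at 131.7°; with |WZ| = 17.9, Z = (-7.655, -1.013). ∠WZN = 58.6° gives ZN at 10.30° from the x-axis; with |ZN| = 11.8, N = (3.954, 1.097). ZN is perpendicular to NK, so NK runs at -79.70°; with |NK| = 10.4, K = (5.814, -9.136). ∠NKF = 89.6° gives KF at -170.1° from the x-axis; with |KF| = 17.9, F = (-11.82, -12.21). ∠KFV = 124.5° gives FV at 134.4° from the x-axis; with |FV| = 22.8, V = (-27.77, 4.077). Then |WV| = |V − W| = 36.96.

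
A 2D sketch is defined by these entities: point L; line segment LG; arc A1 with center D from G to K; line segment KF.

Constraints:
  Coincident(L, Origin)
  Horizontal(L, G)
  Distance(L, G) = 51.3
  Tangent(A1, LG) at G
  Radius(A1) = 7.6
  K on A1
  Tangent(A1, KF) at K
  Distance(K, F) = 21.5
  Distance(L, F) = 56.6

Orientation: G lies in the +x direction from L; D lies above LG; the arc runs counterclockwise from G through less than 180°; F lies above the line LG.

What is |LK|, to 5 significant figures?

59.074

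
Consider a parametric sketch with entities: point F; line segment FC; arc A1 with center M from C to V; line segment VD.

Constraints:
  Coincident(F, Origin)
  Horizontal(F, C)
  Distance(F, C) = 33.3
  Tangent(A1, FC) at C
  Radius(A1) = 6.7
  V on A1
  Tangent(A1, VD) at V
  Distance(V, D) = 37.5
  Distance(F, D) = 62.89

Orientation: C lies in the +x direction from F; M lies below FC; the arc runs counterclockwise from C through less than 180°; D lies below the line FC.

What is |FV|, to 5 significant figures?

29.295

F is at the origin; FC is horizontal with |FC| = 33.3 and C on the +x side, so C = (33.300, 0.0000). Since A1 is tangent to FC there, MC ⟂ FC, so M = C + (0, -6.7) = (33.300, -6.7000). Since MV ⟂ VD (tangency), |MD| = √(6.7² + 37.5²) = 38.094 regardless of where V sits on A1. So D lies on both circle(F, 62.89) and circle(M, 38.094); the below-FC intersection is D = (46.375, -42.480). V is the foot of the tangent from D: V = (27.510, -10.071).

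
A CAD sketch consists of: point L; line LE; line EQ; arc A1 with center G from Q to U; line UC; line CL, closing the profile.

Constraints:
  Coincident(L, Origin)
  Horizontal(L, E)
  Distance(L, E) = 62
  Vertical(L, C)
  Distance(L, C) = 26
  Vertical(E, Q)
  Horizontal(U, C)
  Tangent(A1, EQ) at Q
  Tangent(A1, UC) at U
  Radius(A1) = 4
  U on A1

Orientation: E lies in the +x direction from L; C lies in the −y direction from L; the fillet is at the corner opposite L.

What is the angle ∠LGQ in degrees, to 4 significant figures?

159.2°

L is at the origin; L and E share the same y with |LE| = 62.0 and E on the +x side, so E = (62.00, 0.000). LC is vertical with |LC| = 26.0 and C on the −y side, so C = (0.000, -26.00). The virtual corner opposite L is at (62.00, -26.00). Tangency of A1 to EQ means the radius GQ is perpendicular to EQ and tangency of A1 to UC means the radius GU is perpendicular to UC, with radius 4.0, so the center G sits 4.0 in from both sides at G = (58.00, -22.00). That places the tangent points at Q = (62.00, -22.00) on EQ and U = (58.00, -26.00) on UC. Then cos ∠LGQ = GL·GQ / (|GL||GQ|), giving 159.2°.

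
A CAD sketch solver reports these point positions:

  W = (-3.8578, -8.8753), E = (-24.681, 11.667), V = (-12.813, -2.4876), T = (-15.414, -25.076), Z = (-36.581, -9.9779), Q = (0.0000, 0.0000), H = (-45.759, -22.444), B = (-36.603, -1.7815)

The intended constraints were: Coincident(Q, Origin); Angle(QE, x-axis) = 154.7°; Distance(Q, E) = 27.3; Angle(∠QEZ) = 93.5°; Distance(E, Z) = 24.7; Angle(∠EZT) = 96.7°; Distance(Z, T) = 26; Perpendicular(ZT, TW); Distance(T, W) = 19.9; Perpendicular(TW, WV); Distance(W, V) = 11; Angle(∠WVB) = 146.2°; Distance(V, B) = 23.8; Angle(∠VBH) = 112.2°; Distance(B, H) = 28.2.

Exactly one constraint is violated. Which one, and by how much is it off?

Distance(B, H) = 28.2 — off by 5.60.

Q = (0.00, 0.00) ✓; QE at 154.7° ✓; |QE| = 27.30 ✓; ∠QEZ = 93.50° ✓; |EZ| = 24.70 ✓; ∠EZT = 96.70° ✓; |ZT| = 26.00 ✓; ∠(ZT, TW) = 90.00° ✓; |TW| = 19.90 ✓; ∠(TW, WV) = 90.00° ✓; |WV| = 11.00 ✓; ∠WVB = 146.2° ✓; |VB| = 23.80 ✓; ∠VBH = 112.2° ✓; |BH| = 22.60 ✗.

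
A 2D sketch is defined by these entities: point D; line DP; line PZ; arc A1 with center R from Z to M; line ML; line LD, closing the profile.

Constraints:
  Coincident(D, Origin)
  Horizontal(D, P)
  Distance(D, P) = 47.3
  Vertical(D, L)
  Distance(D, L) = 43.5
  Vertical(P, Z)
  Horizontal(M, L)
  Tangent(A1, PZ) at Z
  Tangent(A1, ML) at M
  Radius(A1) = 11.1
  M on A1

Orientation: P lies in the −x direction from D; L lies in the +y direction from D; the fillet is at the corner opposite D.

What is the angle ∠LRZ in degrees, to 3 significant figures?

163°

D is at the origin; DP is horizontal with |DP| = 47.3 and P on the −x side, so P = (-47.3, 0.00). DL is vertical with |DL| = 43.5 and L on the +y side, so L = (0.00, 43.5). The virtual corner opposite D is at (-47.3, 43.5). The tangent condition forces RZ to be normal to PZ and since A1 is tangent to ML there, RM ⟂ ML, with radius 11.1, so the center R sits 11.1 in from both sides at R = (-36.2, 32.4). That places the tangent points at Z = (-47.3, 32.4) on PZ and M = (-36.2, 43.5) on ML. Then cos ∠LRZ = RL·RZ / (|RL||RZ|), giving 163°.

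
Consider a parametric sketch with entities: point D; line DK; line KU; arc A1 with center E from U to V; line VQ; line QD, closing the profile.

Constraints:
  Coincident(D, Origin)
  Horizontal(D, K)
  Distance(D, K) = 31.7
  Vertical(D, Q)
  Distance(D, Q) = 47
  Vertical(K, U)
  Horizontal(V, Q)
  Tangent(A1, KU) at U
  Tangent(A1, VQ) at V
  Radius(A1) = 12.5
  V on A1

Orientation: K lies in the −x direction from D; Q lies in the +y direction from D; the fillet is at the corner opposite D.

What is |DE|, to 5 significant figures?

39.483

D and Q share the same x with |DQ| = 47.0 and Q on the +y side, so Q = (0.0000, 47.000). The virtual corner opposite D is at (-31.700, 47.000). A1 meets KU tangentially, so EU is at right angles to KU and since A1 is tangent to VQ there, EV ⟂ VQ, with radius 12.5, so the center E sits 12.5 in from both sides at E = (-19.200, 34.500). Then |DE| = |E − D| = 39.483.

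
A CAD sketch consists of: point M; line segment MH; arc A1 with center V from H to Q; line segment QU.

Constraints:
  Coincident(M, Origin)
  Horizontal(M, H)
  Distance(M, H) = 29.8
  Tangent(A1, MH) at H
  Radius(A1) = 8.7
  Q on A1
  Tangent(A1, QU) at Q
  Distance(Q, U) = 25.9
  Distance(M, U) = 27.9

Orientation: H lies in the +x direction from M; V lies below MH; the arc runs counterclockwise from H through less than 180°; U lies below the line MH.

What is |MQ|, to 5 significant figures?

22.739

Checks: |VQ| = 8.700 ✓; ∠(VQ, QU) = 90.00° ✓; |QU| = 25.90 ✓; |MU| = 27.90 ✓.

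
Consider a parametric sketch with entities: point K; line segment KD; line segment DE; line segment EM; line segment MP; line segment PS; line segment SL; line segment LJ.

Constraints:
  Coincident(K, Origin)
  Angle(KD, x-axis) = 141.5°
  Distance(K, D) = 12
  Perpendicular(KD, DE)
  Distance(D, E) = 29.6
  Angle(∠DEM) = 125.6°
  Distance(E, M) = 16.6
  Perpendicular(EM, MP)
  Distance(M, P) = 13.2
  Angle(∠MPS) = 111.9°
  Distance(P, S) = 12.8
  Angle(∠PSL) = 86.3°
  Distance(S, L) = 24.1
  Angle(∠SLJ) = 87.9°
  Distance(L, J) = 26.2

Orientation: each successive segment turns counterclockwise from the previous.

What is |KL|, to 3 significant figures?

36.3

K is at the origin; KD runs at 141.5° with length 12.0, so D = (-9.39, 7.47). KD ⟂ DE, so DE runs at -128°; with |DE| = 29.6, E = (-27.8, -15.7). ∠DEM = 125.6° gives EM at -74.1° from the x-axis; with |EM| = 16.6, M = (-23.3, -31.7). The perpendicularity gives MP at right angles to EM, so MP runs at 15.9°; with |MP| = 13.2, P = (-10.6, -28.0). ∠MPS = 111.9° gives PS at 84.0° from the x-axis; with |PS| = 12.8, S = (-9.24, -15.3). ∠PSL = 86.3° gives SL at 178° from the x-axis; with |SL| = 24.1, L = (-33.3, -14.3). Then |KL| = |L − K| = 36.3.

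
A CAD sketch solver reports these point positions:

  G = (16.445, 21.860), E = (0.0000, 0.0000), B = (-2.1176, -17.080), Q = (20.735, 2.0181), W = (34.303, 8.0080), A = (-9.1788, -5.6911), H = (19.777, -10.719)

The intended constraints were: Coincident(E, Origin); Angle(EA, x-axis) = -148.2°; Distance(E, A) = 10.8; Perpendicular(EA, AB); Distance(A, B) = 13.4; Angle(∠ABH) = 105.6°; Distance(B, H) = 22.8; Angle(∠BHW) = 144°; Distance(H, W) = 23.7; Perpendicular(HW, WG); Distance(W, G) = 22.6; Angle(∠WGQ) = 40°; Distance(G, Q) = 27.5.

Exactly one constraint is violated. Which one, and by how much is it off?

Distance(G, Q) = 27.5 — off by 7.20.

E = (0.00, 0.00) ✓; EA at -148.2° ✓; |EA| = 10.80 ✓; ∠(EA, AB) = 90.00° ✓; |AB| = 13.40 ✓; ∠ABH = 105.6° ✓; |BH| = 22.80 ✓; ∠BHW = 144.0° ✓; |HW| = 23.70 ✓; ∠(HW, WG) = 90.00° ✓; |WG| = 22.60 ✓; ∠WGQ = 40.00° ✓; |GQ| = 20.30 ✗.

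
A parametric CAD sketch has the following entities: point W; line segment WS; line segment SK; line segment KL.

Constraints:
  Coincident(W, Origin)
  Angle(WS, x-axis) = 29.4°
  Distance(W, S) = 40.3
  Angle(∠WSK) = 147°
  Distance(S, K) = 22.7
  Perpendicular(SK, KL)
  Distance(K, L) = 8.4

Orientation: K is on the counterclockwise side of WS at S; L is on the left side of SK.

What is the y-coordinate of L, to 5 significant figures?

43.792

W is at the origin; WS runs at 29.4° with length 40.3, so S = 40.3·(cos 29.4°, sin 29.4°) = (35.110, 19.783). ∠WSK = 147.0°, so SK runs at 29.4° + (180° − 147.0°) = 62.400° from the x-axis; with |SK| = 22.7, K = S + 22.7·(cos 62.400°, sin 62.400°) = (45.627, 39.900). SK is perpendicular to KL; with |KL| = 8.4 on the left of SK, L = K + 8.4·(-0.88620, 0.46330) = (38.183, 43.792). So L.y = 43.792.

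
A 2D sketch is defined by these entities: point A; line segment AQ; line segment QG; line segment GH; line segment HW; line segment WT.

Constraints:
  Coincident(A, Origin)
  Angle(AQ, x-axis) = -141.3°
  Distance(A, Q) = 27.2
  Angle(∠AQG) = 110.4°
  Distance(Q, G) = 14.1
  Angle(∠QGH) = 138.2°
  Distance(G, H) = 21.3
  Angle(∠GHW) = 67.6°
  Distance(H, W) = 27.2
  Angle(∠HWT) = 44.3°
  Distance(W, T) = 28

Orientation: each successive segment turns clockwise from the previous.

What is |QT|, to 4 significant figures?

15.02

A is at the origin; AQ runs at -141.3° with length 27.2, so Q = (-21.23, -17.01). ∠AQG = 110.4° gives QG at 149.1° from the x-axis; with |QG| = 14.1, G = (-33.33, -9.766). ∠QGH = 138.2° gives GH at 107.3° from the x-axis; with |GH| = 21.3, H = (-39.66, 10.57). ∠GHW = 67.6° gives HW at -5.100° from the x-axis; with |HW| = 27.2, W = (-12.57, 8.153). ∠HWT = 44.3° gives WT at -140.8° from the x-axis; with |WT| = 28.0, T = (-34.27, -9.544). Then |QT| = |T − Q| = 15.02.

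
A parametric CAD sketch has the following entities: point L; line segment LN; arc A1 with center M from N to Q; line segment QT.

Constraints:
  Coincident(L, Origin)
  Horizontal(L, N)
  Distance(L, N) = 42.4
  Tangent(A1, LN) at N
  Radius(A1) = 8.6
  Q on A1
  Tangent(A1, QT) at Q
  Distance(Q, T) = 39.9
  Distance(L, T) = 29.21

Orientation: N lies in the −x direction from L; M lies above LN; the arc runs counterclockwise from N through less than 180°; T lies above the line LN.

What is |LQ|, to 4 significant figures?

36.79

Checks: ∠(MN, NL) = 90.00° ✓; |MQ| = 8.600 ✓; ∠(MQ, QT) = 90.00° ✓; |QT| = 39.90 ✓; |LT| = 29.21 ✓.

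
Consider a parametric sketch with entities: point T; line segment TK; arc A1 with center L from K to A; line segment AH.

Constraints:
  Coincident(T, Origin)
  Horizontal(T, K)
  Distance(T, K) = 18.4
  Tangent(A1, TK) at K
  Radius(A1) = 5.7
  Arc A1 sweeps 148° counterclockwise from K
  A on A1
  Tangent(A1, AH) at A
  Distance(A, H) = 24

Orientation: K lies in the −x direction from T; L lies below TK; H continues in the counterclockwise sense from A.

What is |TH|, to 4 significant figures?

23.28

On A1, K sits at bearing 90° from L; a 148° counterclockwise sweep puts A at bearing 238°, so A = L + 5.7·(cos 238°, sin 238°) = (-21.42, -10.53). Since A1 is tangent to AH there, LA ⟂ AH, so AH runs along (−sin 238°, cos 238°); with |AH| = 24.0, H = (-1.067, -23.25). Then |TH| = |H − T| = 23.28.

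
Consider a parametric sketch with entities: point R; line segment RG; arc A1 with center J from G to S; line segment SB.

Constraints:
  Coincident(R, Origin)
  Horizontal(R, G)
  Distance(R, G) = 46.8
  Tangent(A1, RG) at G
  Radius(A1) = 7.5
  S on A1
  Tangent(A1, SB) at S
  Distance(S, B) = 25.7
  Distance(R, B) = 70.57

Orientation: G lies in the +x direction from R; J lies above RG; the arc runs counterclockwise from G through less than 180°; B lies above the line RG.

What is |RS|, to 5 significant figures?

53.622

Checks: |JS| = 7.500 ✓; ∠(JS, SB) = 90.00° ✓; |SB| = 25.70 ✓; |RB| = 70.57 ✓.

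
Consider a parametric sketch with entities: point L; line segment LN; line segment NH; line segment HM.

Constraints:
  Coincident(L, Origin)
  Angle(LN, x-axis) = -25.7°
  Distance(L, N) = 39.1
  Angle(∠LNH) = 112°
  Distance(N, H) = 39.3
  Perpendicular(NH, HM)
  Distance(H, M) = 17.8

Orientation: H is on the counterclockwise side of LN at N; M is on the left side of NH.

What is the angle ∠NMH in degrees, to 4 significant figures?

65.63°

∠LNH = 112.0°, so NH runs at -25.7° + (180° − 112.0°) = 42.30° from the x-axis; with |NH| = 39.3, H = N + 39.3·(cos 42.30°, sin 42.30°) = (64.30, 9.493). NH is perpendicular to HM; with |HM| = 17.8 on the left of NH, M = H + 17.8·(-0.6730, 0.7396) = (52.32, 22.66). Then cos ∠NMH = MN·MH / (|MN||MH|), giving 65.63°.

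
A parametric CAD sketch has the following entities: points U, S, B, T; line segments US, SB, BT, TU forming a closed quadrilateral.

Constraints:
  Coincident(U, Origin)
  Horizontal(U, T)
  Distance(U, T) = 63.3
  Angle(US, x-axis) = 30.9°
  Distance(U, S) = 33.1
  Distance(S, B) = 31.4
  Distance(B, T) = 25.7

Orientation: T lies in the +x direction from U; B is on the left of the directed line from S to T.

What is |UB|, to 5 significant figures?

63.904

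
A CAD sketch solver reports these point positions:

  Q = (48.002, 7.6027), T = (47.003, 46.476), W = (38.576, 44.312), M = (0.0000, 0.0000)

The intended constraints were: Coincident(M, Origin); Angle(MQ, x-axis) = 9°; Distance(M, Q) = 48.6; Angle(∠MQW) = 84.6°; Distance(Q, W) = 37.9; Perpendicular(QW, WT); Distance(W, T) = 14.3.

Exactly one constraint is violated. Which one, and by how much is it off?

Distance(W, T) = 14.3 — off by 5.60.

M = (0.00, 0.00) ✓; MQ at 9.000° ✓; |MQ| = 48.60 ✓; ∠MQW = 84.60° ✓; |QW| = 37.90 ✓; ∠(QW, WT) = 90.00° ✓; |WT| = 8.700 ✗.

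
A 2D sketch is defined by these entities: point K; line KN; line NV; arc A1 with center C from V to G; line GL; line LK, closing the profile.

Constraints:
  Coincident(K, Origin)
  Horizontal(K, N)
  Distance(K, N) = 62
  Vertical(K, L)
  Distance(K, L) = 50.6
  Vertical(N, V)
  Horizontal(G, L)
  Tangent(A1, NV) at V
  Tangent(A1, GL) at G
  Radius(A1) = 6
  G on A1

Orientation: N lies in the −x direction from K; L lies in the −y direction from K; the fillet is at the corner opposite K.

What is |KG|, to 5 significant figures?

75.474

K is at the origin; K and N share the same y with |KN| = 62.0 and N on the −x side, so N = (-62.000, 0.0000). K and L share the same x with |KL| = 50.6 and L on the −y side, so L = (0.0000, -50.600). The virtual corner opposite K is at (-62.000, -50.600). A1 meets NV tangentially, so CV is at right angles to NV and the tangent condition forces CG to be normal to GL, with radius 6.0, so the center C sits 6.0 in from both sides at C = (-56.000, -44.600). That places the tangent points at V = (-62.000, -44.600) on NV and G = (-56.000, -50.600) on GL. Then |KG| = |G − K| = 75.474.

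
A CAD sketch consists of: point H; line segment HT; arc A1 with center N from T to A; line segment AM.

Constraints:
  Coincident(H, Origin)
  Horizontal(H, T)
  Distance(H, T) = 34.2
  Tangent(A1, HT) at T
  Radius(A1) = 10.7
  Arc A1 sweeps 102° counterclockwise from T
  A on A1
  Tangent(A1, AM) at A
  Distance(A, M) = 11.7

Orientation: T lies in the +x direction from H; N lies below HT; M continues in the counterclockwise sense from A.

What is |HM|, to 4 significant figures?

35.76

On A1, T sits at bearing 90° from N; a 102° counterclockwise sweep puts A at bearing 192°, so A = N + 10.7·(cos 192°, sin 192°) = (23.73, -12.92). Since A1 is tangent to AM there, NA ⟂ AM, so AM runs along (−sin 192°, cos 192°); with |AM| = 11.7, M = (26.17, -24.37). Then |HM| = |M − H| = 35.76.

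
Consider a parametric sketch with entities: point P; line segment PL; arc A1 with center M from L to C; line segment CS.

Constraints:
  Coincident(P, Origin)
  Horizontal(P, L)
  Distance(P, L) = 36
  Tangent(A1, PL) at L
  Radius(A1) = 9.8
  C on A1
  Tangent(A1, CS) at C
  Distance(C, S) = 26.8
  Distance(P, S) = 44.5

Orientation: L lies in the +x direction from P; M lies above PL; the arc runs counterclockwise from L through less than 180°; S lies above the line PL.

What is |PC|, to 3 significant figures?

46.3

P is at the origin; P and L share the same y with |PL| = 36.0 and L on the +x side, so L = (36.0, 0.00). The tangent condition forces ML to be normal to PL, so M = L + (0, 9.8) = (36.0, 9.80). Since MC ⟂ CS (tangency), |MS| = √(9.8² + 26.8²) = 28.5 regardless of where C sits on A1. So S lies on both circle(P, 44.5) and circle(M, 28.5); the above-PL intersection is S = (25.6, 36.4). C is the foot of the tangent from S: C = (43.4, 16.3).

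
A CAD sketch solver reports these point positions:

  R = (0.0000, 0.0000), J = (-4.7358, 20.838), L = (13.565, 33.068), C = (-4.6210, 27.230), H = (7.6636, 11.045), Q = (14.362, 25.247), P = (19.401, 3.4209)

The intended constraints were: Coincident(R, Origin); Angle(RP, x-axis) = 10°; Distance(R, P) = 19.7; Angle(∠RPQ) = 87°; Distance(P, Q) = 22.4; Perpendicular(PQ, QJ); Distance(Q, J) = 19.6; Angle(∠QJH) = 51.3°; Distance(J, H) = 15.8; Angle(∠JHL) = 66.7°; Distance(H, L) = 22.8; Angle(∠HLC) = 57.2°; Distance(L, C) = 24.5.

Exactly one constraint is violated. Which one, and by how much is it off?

Distance(L, C) = 24.5 — off by 5.40.

R = (0.00, 0.00) ✓; RP at 10.00° ✓; |RP| = 19.70 ✓; ∠RPQ = 87.00° ✓; |PQ| = 22.40 ✓; ∠(PQ, QJ) = 90.00° ✓; |QJ| = 19.60 ✓; ∠QJH = 51.30° ✓; |JH| = 15.80 ✓; ∠JHL = 66.70° ✓; |HL| = 22.80 ✓; ∠HLC = 57.20° ✓; |LC| = 19.10 ✗.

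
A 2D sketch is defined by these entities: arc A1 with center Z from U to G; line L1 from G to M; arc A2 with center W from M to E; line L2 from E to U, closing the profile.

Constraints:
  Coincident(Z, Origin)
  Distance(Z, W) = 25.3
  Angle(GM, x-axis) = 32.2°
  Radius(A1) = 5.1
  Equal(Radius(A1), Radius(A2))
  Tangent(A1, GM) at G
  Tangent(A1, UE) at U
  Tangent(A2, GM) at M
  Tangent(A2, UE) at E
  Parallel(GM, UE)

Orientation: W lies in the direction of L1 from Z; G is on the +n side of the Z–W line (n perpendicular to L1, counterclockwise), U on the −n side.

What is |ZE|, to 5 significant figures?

25.809

The slot axis is L1's direction at 32.2°, so u = (cos 32.2°, sin 32.2°) = (0.84619, 0.53288) and n = (−sin 32.2°, cos 32.2°) = (-0.53288, 0.84619). Z is at the origin and W lies 25.3 along u from Z, so W = 25.3·u = (21.409, 13.482). Tangency of A1 to both parallel lines with radius 5.1 puts G and U at Z ± 5.1·n: G = (-2.7177, 4.3156), U = (2.7177, -4.3156). Equal radii place M and E the same way about W: M = W + 5.1·n = (18.691, 17.797), E = W − 5.1·n = (24.126, 9.1662). Then |ZE| = |E − Z| = 25.809.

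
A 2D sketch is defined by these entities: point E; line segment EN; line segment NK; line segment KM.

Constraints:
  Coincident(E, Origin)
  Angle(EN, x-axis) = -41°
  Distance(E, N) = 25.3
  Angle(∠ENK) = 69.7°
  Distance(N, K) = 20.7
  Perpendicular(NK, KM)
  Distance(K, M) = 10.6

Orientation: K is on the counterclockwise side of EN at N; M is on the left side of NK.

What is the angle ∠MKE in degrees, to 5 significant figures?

26.677°

E is at the origin; EN runs at -41.0° with length 25.3, so N = 25.3·(cos -41.0°, sin -41.0°) = (19.094, -16.598). ∠ENK = 69.7°, so NK runs at -41.0° + (180° − 69.7°) = 69.300° from the x-axis; with |NK| = 20.7, K = N + 20.7·(cos 69.300°, sin 69.300°) = (26.411, 2.7654). NK is perpendicular to KM; with |KM| = 10.6 on the left of NK, M = K + 10.6·(-0.93544, 0.35347) = (16.495, 6.5122). Then cos ∠MKE = KM·KE / (|KM||KE|), giving 26.677°.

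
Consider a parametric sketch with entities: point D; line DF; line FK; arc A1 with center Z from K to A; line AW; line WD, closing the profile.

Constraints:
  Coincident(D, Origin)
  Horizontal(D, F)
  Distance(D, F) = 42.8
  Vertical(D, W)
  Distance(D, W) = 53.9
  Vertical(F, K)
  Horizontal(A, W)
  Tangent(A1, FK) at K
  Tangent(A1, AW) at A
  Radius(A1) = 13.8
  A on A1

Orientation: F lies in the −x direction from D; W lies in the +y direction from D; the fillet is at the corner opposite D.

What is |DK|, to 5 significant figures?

58.650

D is at the origin; D and F share the same y with |DF| = 42.8 and F on the −x side, so F = (-42.800, 0.0000). D and W share the same x with |DW| = 53.9 and W on the +y side, so W = (0.0000, 53.900). The virtual corner opposite D is at (-42.800, 53.900). Since A1 is tangent to FK there, ZK ⟂ FK and tangency of A1 to AW means the radius ZA is perpendicular to AW, with radius 13.8, so the center Z sits 13.8 in from both sides at Z = (-29.000, 40.100). That places the tangent points at K = (-42.800, 40.100) on FK and A = (-29.000, 53.900) on AW. Then |DK| = |K − D| = 58.650.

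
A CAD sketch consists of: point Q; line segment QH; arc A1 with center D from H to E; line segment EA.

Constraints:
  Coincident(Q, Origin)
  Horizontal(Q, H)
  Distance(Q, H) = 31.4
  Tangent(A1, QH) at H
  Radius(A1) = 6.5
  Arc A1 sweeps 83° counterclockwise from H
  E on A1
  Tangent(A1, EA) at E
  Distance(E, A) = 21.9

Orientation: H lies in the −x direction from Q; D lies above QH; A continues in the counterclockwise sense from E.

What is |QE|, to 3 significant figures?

25.6

Q is at the origin; Q and H share the same y with |QH| = 31.4 and H on the −x side, so H = (-31.4, 0.00). The tangent condition forces DH to be normal to QH, so D = H + (0, 6.5) = (-31.4, 6.50). On A1, H sits at bearing -90° from D; an 83° counterclockwise sweep puts E at bearing -7°, so E = D + 6.5·(cos -7°, sin -7°) = (-24.9, 5.71). Then |QE| = |E − Q| = 25.6.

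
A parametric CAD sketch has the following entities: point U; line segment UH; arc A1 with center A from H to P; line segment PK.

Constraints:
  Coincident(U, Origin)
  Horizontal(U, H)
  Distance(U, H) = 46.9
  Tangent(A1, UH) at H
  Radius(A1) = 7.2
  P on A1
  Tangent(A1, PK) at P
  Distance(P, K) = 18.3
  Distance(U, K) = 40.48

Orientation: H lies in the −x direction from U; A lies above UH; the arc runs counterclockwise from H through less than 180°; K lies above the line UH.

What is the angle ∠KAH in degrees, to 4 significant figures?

138.9°

Checks: |AP| = 7.200 ✓; ∠(AP, PK) = 90.00° ✓; |PK| = 18.30 ✓; |UK| = 40.48 ✓.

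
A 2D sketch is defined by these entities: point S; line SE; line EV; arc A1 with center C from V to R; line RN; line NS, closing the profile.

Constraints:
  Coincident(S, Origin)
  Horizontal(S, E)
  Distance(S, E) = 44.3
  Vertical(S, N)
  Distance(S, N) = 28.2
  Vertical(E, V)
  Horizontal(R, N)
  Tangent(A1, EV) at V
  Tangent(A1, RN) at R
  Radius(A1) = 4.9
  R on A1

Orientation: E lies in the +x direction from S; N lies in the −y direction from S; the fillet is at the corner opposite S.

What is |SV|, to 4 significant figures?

50.05

S is at the origin; S and E share the same y with |SE| = 44.3 and E on the +x side, so E = (44.30, 0.000). SN is vertical with |SN| = 28.2 and N on the −y side, so N = (0.000, -28.20). The virtual corner opposite S is at (44.30, -28.20). The tangent condition forces CV to be normal to EV and A1 meets RN tangentially, so CR is at right angles to RN, with radius 4.9, so the center C sits 4.9 in from both sides at C = (39.40, -23.30). That places the tangent points at V = (44.30, -23.30) on EV and R = (39.40, -28.20) on RN. Then |SV| = |V − S| = 50.05.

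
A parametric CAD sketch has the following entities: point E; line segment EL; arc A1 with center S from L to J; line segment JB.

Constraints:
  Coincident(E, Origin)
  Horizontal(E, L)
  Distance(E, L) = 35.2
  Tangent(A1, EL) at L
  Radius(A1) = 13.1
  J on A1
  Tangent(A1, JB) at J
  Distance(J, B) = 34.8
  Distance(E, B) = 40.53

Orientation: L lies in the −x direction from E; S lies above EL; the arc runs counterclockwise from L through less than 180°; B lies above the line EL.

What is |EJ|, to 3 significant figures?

24.5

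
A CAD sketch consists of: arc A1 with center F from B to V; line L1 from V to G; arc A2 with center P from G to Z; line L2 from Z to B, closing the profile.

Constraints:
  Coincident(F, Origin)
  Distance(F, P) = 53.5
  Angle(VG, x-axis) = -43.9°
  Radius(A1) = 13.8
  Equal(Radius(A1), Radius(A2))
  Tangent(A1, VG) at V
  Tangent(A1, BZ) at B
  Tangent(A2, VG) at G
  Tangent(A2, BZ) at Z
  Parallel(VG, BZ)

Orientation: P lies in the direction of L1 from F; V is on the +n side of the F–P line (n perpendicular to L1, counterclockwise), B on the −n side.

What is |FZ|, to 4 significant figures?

55.25

Tangency of A1 to both parallel lines with radius 13.8 puts V and B at F ± 13.8·n: V = (9.569, 9.944), B = (-9.569, -9.944). Equal radii place G and Z the same way about P: G = P + 13.8·n = (48.12, -27.15), Z = P − 13.8·n = (28.98, -47.04). Then |FZ| = |Z − F| = 55.25.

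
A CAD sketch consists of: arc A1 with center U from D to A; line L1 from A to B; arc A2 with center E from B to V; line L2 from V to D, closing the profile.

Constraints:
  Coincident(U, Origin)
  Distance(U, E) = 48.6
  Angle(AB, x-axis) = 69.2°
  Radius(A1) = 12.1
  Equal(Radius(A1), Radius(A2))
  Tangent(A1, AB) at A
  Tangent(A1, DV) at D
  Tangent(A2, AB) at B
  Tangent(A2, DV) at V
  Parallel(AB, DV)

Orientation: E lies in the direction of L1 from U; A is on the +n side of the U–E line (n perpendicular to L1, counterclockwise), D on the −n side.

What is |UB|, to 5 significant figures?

50.084

Tangency of A1 to both parallel lines with radius 12.1 puts A and D at U ± 12.1·n: A = (-11.311, 4.2968), D = (11.311, -4.2968). Equal radii place B and V the same way about E: B = E + 12.1·n = (5.9468, 49.729), V = E − 12.1·n = (28.570, 41.136). Then |UB| = |B − U| = 50.084.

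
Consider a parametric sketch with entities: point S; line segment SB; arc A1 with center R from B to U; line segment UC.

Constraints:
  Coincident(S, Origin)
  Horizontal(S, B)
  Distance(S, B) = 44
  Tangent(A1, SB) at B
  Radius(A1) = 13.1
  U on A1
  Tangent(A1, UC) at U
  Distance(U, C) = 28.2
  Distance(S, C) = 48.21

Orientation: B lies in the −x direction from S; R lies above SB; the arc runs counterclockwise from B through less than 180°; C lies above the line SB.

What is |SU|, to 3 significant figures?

33.1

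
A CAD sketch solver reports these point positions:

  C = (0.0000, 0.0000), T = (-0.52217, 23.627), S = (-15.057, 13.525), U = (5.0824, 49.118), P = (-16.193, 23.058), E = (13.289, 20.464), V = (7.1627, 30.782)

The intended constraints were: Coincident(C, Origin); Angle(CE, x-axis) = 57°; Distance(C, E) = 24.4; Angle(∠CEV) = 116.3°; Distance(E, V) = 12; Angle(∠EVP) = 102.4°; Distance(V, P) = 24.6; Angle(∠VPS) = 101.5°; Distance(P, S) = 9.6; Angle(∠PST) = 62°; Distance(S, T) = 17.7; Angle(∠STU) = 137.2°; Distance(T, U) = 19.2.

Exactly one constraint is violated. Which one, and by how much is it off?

Distance(T, U) = 19.2 — off by 6.90.

C = (0.00, 0.00) ✓; CE at 57.00° ✓; |CE| = 24.40 ✓; ∠CEV = 116.3° ✓; |EV| = 12.00 ✓; ∠EVP = 102.4° ✓; |VP| = 24.60 ✓; ∠VPS = 101.5° ✓; |PS| = 9.600 ✓; ∠PST = 62.00° ✓; |ST| = 17.70 ✓; ∠STU = 137.2° ✓; |TU| = 26.10 ✗.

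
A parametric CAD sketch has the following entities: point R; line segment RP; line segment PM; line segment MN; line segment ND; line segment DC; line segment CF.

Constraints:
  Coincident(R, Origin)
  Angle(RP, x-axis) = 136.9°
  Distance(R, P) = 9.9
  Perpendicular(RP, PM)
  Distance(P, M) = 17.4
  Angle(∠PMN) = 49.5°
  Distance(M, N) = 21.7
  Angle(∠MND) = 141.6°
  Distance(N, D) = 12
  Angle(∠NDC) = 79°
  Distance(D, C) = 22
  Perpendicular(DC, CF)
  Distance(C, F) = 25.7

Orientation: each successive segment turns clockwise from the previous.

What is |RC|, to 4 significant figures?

15.61

R is at the origin; RP runs at 136.9° with length 9.9, so P = (-7.229, 6.764). RP ⟂ PM, so PM runs at 46.90°; with |PM| = 17.4, M = (4.660, 19.47). ∠PMN = 49.5° gives MN at -83.60° from the x-axis; with |MN| = 21.7, N = (7.079, -2.096). ∠MND = 141.6° gives ND at -122.0° from the x-axis; with |ND| = 12.0, D = (0.7202, -12.27). ∠NDC = 79.0° gives DC at 137.0° from the x-axis; with |DC| = 22.0, C = (-15.37, 2.732). Then |RC| = |C − R| = 15.61.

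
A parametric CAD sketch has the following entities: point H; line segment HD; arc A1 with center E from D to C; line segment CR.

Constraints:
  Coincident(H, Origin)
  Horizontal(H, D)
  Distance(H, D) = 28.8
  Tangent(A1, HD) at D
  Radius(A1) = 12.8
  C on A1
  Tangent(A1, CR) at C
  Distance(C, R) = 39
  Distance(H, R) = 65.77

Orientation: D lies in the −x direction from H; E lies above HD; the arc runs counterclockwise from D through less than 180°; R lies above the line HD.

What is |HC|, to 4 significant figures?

26.95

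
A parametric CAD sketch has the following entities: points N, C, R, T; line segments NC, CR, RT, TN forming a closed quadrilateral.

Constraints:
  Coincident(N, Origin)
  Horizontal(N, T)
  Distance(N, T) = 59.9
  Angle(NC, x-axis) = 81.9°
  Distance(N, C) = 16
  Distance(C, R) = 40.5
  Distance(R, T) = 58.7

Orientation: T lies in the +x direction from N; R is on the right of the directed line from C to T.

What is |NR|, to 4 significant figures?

25.29

N is at the origin; N and T share the same y with |NT| = 59.9 and T in +x, so T = (59.9, 0). NC runs at 81.9° with |NC| = 16.0, so C = (2.254, 15.84). R is determined by |CR| = 40.5 and |RT| = 58.7 together: it lies at the intersection of circle(C, 40.5) and circle(T, 58.7). With |CT| = 59.78, the foot of the radical line on CT is 14.79 from C and the perpendicular offset is √(40.5² − 14.79²) = 37.70. Taking the right-of-CT solution: R = (6.527, -24.43).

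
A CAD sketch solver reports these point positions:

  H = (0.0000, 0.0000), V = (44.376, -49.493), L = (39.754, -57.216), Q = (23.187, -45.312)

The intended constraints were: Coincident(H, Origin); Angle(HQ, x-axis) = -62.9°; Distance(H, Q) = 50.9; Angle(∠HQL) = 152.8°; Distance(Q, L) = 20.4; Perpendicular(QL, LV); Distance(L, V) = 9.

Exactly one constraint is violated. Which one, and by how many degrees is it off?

Perpendicular(QL, LV) — off by 4.80°.

H = (0.00, 0.00) ✓; HQ at -62.90° ✓; |HQ| = 50.90 ✓; ∠HQL = 152.8° ✓; |QL| = 20.40 ✓; ∠(QL, LV) = 94.80° ✗; |LV| = 9.000 ✓.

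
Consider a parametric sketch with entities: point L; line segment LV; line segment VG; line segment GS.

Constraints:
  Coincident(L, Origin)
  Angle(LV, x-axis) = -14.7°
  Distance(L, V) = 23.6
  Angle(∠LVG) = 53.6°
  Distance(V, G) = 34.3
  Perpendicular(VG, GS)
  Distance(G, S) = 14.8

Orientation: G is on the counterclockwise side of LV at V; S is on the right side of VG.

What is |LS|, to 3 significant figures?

39.4

L is at the origin; LV runs at -14.7° with length 23.6, so V = 23.6·(cos -14.7°, sin -14.7°) = (22.8, -5.99). ∠LVG = 53.6°, so VG runs at -14.7° + (180° − 53.6°) = 112° from the x-axis; with |VG| = 34.3, G = V + 34.3·(cos 112°, sin 112°) = (10.1, 25.9). VG ⟂ GS; with |GS| = 14.8 on the right of VG, S = G + 14.8·(0.929, 0.370) = (23.9, 31.4). Then |LS| = |S − L| = 39.4.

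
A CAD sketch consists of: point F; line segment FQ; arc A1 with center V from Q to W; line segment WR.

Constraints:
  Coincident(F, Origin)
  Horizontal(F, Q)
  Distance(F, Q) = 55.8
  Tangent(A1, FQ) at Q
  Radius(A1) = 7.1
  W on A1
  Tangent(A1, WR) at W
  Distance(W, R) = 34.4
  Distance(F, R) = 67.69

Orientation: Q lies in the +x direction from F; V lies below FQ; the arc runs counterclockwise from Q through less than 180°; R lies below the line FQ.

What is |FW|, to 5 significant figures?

49.402

F is at the origin; FQ is horizontal with |FQ| = 55.8 and Q on the +x side, so Q = (55.800, 0.0000). The tangent condition forces VQ to be normal to FQ, so V = Q + (0, -7.1) = (55.800, -7.1000). Since VW ⟂ WR (tangency), |VR| = √(7.1² + 34.4²) = 35.125 regardless of where W sits on A1. So R lies on both circle(F, 67.69) and circle(V, 35.125); the below-FQ intersection is R = (52.995, -42.113). W is the foot of the tangent from R: W = (48.754, -7.9752).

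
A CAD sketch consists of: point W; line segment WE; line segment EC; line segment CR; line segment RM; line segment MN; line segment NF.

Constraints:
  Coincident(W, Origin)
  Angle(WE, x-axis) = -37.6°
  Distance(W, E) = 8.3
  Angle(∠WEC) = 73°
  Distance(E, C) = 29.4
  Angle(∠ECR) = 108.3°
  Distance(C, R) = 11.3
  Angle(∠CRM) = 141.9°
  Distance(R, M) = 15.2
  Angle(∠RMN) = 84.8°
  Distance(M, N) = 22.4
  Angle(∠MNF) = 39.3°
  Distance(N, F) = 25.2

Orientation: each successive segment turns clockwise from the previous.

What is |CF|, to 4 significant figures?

9.672

∠RMN = 84.8° gives MN at 10.40° from the x-axis; with |MN| = 22.4, N = (-8.551, 3.278). ∠MNF = 39.3° gives NF at -130.3° from the x-axis; with |NF| = 25.2, F = (-24.85, -15.94). Then |CF| = |F − C| = 9.672.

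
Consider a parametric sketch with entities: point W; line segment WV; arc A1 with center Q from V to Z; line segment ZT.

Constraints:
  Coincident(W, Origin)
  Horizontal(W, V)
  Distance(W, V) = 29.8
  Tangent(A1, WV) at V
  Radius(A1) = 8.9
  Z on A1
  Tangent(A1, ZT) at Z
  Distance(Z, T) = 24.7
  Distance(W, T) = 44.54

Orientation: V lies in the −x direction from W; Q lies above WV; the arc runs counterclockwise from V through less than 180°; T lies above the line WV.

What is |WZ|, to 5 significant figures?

23.955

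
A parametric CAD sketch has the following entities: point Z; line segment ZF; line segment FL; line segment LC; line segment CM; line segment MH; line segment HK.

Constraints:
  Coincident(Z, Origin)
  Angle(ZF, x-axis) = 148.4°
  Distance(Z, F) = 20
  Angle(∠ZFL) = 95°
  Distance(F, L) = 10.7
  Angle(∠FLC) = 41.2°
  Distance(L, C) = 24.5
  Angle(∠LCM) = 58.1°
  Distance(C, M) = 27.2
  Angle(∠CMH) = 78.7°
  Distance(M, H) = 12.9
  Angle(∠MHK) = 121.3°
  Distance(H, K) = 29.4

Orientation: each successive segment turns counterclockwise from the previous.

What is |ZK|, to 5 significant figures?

17.493

Z is at the origin; ZF runs at 148.4° with length 20.0, so F = (-17.035, 10.480). ∠ZFL = 95.0° gives FL at -126.60° from the x-axis; with |FL| = 10.7, L = (-23.414, 1.8896). ∠FLC = 41.2° gives LC at 12.200° from the x-axis; with |LC| = 24.5, C = (0.53254, 7.0670). ∠LCM = 58.1° gives CM at 134.10° from the x-axis; with |CM| = 27.2, M = (-18.396, 26.600). ∠CMH = 78.7° gives MH at -124.60° from the x-axis; with |MH| = 12.9, H = (-25.721, 15.982). ∠MHK = 121.3° gives HK at -65.900° from the x-axis; with |HK| = 29.4, K = (-13.717, -10.856). Then |ZK| = |K − Z| = 17.493.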